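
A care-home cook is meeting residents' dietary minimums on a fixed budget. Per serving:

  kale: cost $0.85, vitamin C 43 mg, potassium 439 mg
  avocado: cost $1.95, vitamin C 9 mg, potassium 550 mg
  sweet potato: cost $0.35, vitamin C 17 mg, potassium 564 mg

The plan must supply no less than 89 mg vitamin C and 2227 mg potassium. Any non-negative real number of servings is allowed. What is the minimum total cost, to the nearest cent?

Minimising a linear cost over {vitamin C ≥ 89, potassium ≥ 2227, servings ≥ 0} — the optimum is at a vertex, using one or two foods.
kale only: max(89/43, 2227/439) = 5.073 servings → $4.31.
avocado only: max(89/9, 2227/550) = 9.889 servings → $19.28.
sweet potato only: max(89/17, 2227/564) = 5.235 servings → $1.83.
kale + avocado with both tight: 1.467 servings and 2.878 servings → $6.86.
kale + sweet potato with both tight: 0.7348 servings and 3.377 servings → $1.81.
avocado + sweet potato: the both-tight solution has a negative serving — not a feasible corner.
So the least-cost plan costs $1.81.

$1.81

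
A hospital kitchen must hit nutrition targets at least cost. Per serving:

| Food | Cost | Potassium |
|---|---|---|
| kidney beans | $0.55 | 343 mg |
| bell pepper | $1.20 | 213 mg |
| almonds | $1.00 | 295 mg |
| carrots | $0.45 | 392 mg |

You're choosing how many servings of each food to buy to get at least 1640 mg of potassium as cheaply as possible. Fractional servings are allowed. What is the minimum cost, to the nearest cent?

$1.88

Cost per mg of potassium: carrots $0.0011, kidney beans $0.0016, almonds $0.0034, bell pepper $0.0056.
With no serving limits, use only carrots: 1640 mg / 392 mg = 4.184 servings × $0.45 = $1.88.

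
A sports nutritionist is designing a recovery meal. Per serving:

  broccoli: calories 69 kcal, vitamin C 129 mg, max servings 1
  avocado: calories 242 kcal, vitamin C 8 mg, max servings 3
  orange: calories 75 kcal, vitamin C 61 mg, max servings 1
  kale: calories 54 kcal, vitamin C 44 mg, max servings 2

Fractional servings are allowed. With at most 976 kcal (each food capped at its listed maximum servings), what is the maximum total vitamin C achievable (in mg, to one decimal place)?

301.9 mg

Vitamin C per kcal: broccoli 1.87, kale 0.8148, orange 0.8133, avocado 0.03306.
Take 1 serving of broccoli: uses 69 kcal, +129.0 mg vitamin C (running total 129.0 mg).
Take 2 servings of kale: uses 108 kcal, +88.0 mg vitamin C (running total 217.0 mg).
Take 1 serving of orange: uses 75 kcal, +61.0 mg vitamin C (running total 278.0 mg).
Take 2.992 servings of avocado: uses 724 kcal, +23.9 mg vitamin C (running total 301.9 mg).
Greedy by best ratio exhausts the calories allowance optimally: 301.9 mg.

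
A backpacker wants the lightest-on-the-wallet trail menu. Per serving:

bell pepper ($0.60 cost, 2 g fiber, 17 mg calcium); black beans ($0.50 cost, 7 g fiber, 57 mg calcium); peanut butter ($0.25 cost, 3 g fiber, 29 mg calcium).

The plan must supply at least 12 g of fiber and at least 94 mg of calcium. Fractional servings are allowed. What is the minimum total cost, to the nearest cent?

$0.86

Check every corner: each single food scaled to meet both minima, and each pair solved so both constraints bind.
bell pepper only: max(12/2, 94/17) = 6 servings → $3.60.
black beans only: max(12/7, 94/57) = 1.714 servings → $0.86.
peanut butter only: max(12/3, 94/29) = 4 servings → $1.00.
bell pepper + black beans: intersection lies outside the first quadrant.
bell pepper + peanut butter: the both-tight solution has a negative serving — not a feasible corner.
black beans + peanut butter with both targets exact would need a negative amount; discard.
So the least-cost plan costs $0.86.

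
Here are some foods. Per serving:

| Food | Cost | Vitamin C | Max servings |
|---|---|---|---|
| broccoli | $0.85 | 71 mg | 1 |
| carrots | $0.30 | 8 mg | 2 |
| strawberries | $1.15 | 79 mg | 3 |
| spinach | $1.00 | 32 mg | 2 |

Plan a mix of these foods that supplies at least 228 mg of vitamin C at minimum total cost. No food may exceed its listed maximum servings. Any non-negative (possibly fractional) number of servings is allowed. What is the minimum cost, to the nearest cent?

$3.14

Cost per mg of vitamin C: broccoli $0.0120, strawberries $0.0146, spinach $0.0312, carrots $0.0375.
Take 1 serving of broccoli: +71.0 mg vitamin C for $0.85 (total $0.85, still need 157.0 mg).
Take 1.987 servings of strawberries: +157.0 mg vitamin C for $2.29 (total $3.14, still need 0.0 mg).
Filling from the cheapest source first is optimal under one linear minimum: $3.14.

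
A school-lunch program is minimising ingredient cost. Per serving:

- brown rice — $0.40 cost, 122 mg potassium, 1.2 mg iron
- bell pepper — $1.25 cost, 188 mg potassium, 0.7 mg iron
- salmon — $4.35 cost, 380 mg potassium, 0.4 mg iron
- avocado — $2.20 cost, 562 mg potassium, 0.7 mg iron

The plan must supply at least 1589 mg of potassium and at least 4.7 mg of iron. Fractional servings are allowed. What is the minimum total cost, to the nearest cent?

$5.21

At the optimum either one food covers both requirements or two foods hit both targets exactly; no other combination can be cheaper.
brown rice only: max(1589/122, 4.7/1.2) = 13.02 servings → $5.21.
bell pepper only: max(1589/188, 4.7/0.7) = 8.452 servings → $10.57.
salmon only: max(1589/380, 4.7/0.4) = 11.75 servings → $51.11.
avocado only: max(1589/562, 4.7/0.7) = 6.714 servings → $14.77.
brown rice + bell pepper with both targets exact would need a negative amount; discard.
brown rice + salmon with both tight: 2.825 servings and 3.275 servings → $15.37.
brown rice + avocado with both tight: 2.596 servings and 2.264 servings → $6.02.
bell pepper + salmon with both tight: 6.029 servings and 1.199 servings → $12.75.
bell pepper + avocado with both tight: 5.841 servings and 0.8736 servings → $9.22.
salmon + avocado: the both-tight solution has a negative serving — not a feasible corner.
So the least-cost plan costs $5.21.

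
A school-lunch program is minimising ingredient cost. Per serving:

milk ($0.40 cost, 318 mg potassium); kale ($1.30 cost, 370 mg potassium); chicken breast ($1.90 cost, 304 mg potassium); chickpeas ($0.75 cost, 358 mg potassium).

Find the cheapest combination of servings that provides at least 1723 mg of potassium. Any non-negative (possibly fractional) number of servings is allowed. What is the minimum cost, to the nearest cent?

$2.17

Cost per mg of potassium: milk $0.0013, chickpeas $0.0021, kale $0.0035, chicken breast $0.0063.
With no serving limits, use only milk: 1723 mg / 318 mg = 5.418 servings × $0.40 = $2.17.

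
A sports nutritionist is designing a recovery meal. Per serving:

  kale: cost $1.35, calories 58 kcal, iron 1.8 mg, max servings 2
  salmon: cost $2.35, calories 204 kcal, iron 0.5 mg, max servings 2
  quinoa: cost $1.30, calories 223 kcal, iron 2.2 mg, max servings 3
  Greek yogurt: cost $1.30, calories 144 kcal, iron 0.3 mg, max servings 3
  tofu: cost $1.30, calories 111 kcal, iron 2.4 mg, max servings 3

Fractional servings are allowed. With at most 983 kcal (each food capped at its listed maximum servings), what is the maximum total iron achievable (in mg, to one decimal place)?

16.1 mg

Iron per kcal: kale 0.03103, tofu 0.02162, quinoa 0.009865, salmon 0.002451, Greek yogurt 0.002083.
Take 2 servings of kale: uses 116 kcal, +3.6 mg iron (running total 3.6 mg).
Take 3 servings of tofu: uses 333 kcal, +7.2 mg iron (running total 10.8 mg).
Take 2.395 servings of quinoa: uses 534 kcal, +5.3 mg iron (running total 16.1 mg).
Greedy by best ratio exhausts the calories allowance optimally: 16.1 mg.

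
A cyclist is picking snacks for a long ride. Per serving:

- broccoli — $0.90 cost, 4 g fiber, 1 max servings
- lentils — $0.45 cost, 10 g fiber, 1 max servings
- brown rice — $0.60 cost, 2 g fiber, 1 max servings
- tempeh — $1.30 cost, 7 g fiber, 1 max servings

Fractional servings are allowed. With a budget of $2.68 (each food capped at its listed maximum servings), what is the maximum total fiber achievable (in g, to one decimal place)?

Fiber per dollar: lentils 22.22, tempeh 5.385, broccoli 4.444, brown rice 3.333.
Take 1 serving of lentils: spends $0.45, +10.0 g fiber (running total 10.0 g).
Take 1 serving of tempeh: spends $1.30, +7.0 g fiber (running total 17.0 g).
Take 1 serving of broccoli: spends $0.90, +4.0 g fiber (running total 21.0 g).
Take 0.05 servings of brown rice: spends $0.03, +0.1 g fiber (running total 21.1 g).
Greedy by best ratio exhausts the cost allowance optimally: 21.1 g.

21.1 g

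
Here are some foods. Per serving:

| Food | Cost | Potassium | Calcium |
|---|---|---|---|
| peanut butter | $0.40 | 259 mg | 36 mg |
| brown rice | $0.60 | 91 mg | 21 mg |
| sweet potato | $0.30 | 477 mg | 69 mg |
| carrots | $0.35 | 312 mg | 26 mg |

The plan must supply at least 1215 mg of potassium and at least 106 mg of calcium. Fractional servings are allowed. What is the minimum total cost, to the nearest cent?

$0.76

Two binding constraints pin down two serving amounts, so the optimal mix uses at most two foods. The candidates are each food alone (scaled to the tighter of potassium/calcium) and each pair with both constraints tight.
peanut butter only: max(1215/259, 106/36) = 4.691 servings → $1.88.
brown rice only: max(1215/91, 106/21) = 13.35 servings → $8.01.
sweet potato only: max(1215/477, 106/69) = 2.547 servings → $0.76.
carrots only: max(1215/312, 106/26) = 4.077 servings → $1.43.
peanut butter + brown rice: the both-tight solution has a negative serving — not a feasible corner.
peanut butter + sweet potato: the both-tight solution has a negative serving — not a feasible corner.
peanut butter + carrots with both tight: 0.3295 servings and 3.621 servings → $1.40.
brown rice + sweet potato with both targets exact would need a negative amount; discard.
brown rice + carrots with both tight: 0.354 servings and 3.791 servings → $1.54.
sweet potato + carrots with both tight: 0.1624 servings and 3.646 servings → $1.32.
The minimum over all feasible corners is $0.76.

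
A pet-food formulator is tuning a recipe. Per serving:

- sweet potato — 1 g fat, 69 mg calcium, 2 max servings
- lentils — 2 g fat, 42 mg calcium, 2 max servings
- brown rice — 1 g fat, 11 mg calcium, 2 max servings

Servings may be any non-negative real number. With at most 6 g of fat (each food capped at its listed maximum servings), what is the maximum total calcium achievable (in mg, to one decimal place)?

Calcium per g fat: sweet potato 69, lentils 21, brown rice 11.
Take 2 servings of sweet potato: uses 2 g fat, +138.0 mg calcium (running total 138.0 mg).
Take 2 servings of lentils: uses 4 g fat, +84.0 mg calcium (running total 222.0 mg).
Greedy by best ratio exhausts the fat allowance optimally: 222.0 mg.

222.0 mg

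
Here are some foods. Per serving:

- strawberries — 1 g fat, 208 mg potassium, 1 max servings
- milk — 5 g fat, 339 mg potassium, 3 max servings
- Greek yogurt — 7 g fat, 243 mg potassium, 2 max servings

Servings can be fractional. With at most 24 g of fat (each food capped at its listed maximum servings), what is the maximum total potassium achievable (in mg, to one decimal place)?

Potassium per g fat: strawberries 208, milk 67.8, Greek yogurt 34.71.
Take 1 serving of strawberries: uses 1 g fat, +208.0 mg potassium (running total 208.0 mg).
Take 3 servings of milk: uses 15 g fat, +1017.0 mg potassium (running total 1225.0 mg).
Take 1.143 servings of Greek yogurt: uses 8 g fat, +277.7 mg potassium (running total 1502.7 mg).
Filling greedily by potassium-per-g fat is optimal for one linear limit, giving 1502.7 mg.

1502.7 mg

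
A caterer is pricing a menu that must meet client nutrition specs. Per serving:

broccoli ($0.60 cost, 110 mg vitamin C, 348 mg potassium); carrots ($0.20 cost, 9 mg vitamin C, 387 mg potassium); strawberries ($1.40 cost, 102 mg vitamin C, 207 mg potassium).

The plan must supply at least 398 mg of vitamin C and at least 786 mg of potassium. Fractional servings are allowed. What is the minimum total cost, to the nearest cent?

Minimising a linear cost over {vitamin C ≥ 398, potassium ≥ 786, servings ≥ 0} — the optimum is at a vertex, using one or two foods.
broccoli only: max(398/110, 786/348) = 3.618 servings → $2.17.
carrots only: max(398/9, 786/387) = 44.22 servings → $8.84.
strawberries only: max(398/102, 786/207) = 3.902 servings → $5.46.
broccoli + carrots: intersection lies outside the first quadrant.
broccoli + strawberries: intersection lies outside the first quadrant.
carrots + strawberries: the both-tight solution has a negative serving — not a feasible corner.
Cheapest feasible corner: $2.17.

$2.17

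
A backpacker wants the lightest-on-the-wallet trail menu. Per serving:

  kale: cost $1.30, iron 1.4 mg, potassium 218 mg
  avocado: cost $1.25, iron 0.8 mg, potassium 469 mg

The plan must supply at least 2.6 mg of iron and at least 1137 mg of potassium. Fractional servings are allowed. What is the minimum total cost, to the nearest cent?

$3.49

Two binding constraints pin down two serving amounts, so the optimal mix uses at most two foods. The candidates are each food alone (scaled to the tighter of iron/potassium) and each pair with both constraints tight.
kale only: max(2.6/1.4, 1137/218) = 5.216 servings → $6.78.
avocado only: max(2.6/0.8, 1137/469) = 3.25 servings → $4.06.
kale + avocado with both tight: 0.6425 servings and 2.126 servings → $3.49.
Cheapest feasible corner: $3.49.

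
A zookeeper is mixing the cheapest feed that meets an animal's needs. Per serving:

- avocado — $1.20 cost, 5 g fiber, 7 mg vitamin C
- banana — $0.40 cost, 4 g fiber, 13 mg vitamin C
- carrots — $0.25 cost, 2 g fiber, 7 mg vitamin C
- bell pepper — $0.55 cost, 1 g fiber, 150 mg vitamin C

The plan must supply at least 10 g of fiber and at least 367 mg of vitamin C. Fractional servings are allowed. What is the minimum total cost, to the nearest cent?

avocado only: max(10/5, 367/7) = 52.43 servings → $62.91.
banana only: max(10/4, 367/13) = 28.23 servings → $11.29.
carrots only: max(10/2, 367/7) = 52.43 servings → $13.11.
bell pepper only: max(10/1, 367/150) = 10 servings → $5.50.
avocado + banana: the both-tight solution has a negative serving — not a feasible corner.
avocado + carrots: intersection lies outside the first quadrant.
avocado + bell pepper with both tight: 1.525 servings and 2.376 servings → $3.14.
banana + carrots: the both-tight solution has a negative serving — not a feasible corner.
banana + bell pepper with both tight: 1.93 servings and 2.279 servings → $2.03.
carrots + bell pepper with both tight: 3.867 servings and 2.266 servings → $2.21.
Cheapest feasible corner: $2.03.

$2.03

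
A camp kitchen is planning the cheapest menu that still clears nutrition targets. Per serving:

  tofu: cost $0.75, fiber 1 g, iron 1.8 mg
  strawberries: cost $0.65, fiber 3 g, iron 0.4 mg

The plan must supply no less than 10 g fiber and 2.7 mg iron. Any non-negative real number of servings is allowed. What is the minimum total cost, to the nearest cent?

$2.60

Minimising a linear cost over {fiber ≥ 10, iron ≥ 2.7, servings ≥ 0} — the optimum is at a vertex, using one or two foods.
tofu only: max(10/1, 2.7/1.8) = 10 servings → $7.50.
strawberries only: max(10/3, 2.7/0.4) = 6.75 servings → $4.39.
tofu + strawberries with both tight: 0.82 servings and 3.06 servings → $2.60.
So the least-cost plan costs $2.60.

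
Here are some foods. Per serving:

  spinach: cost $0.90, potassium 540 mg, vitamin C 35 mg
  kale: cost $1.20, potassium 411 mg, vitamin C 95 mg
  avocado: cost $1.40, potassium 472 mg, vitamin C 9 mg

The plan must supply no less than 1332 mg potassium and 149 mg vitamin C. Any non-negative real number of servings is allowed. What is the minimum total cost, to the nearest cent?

$2.69

Compare the cost at each extreme point of the feasible region.
spinach only: max(1332/540, 149/35) = 4.257 servings → $3.83.
kale only: max(1332/411, 149/95) = 3.241 servings → $3.89.
avocado only: max(1332/472, 149/9) = 16.56 servings → $23.18.
spinach + kale with both tight: 1.769 servings and 0.9167 servings → $2.69.
spinach + avocado: intersection lies outside the first quadrant.
kale + avocado with both tight: 1.418 servings and 1.587 servings → $3.92.
So the least-cost plan costs $2.69.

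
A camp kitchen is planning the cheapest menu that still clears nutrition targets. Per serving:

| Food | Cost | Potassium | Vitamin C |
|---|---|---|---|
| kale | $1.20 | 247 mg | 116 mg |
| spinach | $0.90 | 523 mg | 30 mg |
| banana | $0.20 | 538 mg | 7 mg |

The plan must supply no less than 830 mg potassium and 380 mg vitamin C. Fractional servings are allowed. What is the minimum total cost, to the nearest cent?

kale only: max(830/247, 380/116) = 3.36 servings → $4.03.
spinach only: max(830/523, 380/30) = 12.67 servings → $11.40.
banana only: max(830/538, 380/7) = 54.29 servings → $10.86.
kale + spinach with both tight: 3.264 servings and 0.04544 servings → $3.96.
kale + banana with both tight: 3.273 servings and 0.03988 servings → $3.94.
spinach + banana with both targets exact would need a negative amount; discard.
The minimum over all feasible corners is $3.94.

$3.94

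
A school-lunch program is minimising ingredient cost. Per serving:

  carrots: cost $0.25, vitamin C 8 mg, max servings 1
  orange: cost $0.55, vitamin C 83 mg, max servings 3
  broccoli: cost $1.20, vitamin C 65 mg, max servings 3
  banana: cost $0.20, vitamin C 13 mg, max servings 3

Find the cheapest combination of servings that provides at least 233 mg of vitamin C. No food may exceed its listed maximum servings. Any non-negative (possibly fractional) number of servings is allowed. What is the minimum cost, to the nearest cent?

$1.54

Cost per mg of vitamin C: orange $0.0066, banana $0.0154, broccoli $0.0185, carrots $0.0312.
Take 2.807 servings of orange: +233.0 mg vitamin C for $1.54 (total $1.54, still need 0.0 mg).
Greedy by cheapest-per-mg is optimal for a single linear constraint, so the minimum cost is $1.54.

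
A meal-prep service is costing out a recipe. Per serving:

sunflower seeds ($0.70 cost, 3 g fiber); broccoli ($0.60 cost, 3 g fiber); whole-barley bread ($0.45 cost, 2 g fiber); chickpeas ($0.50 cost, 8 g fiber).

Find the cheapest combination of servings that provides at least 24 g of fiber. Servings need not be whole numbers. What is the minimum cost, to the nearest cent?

$1.50

Cost per g of fiber: chickpeas $0.0625, broccoli $0.2000, whole-barley bread $0.2250, sunflower seeds $0.2333.
With no serving limits, use only chickpeas: 24 g / 8 g = 3 servings × $0.50 = $1.50.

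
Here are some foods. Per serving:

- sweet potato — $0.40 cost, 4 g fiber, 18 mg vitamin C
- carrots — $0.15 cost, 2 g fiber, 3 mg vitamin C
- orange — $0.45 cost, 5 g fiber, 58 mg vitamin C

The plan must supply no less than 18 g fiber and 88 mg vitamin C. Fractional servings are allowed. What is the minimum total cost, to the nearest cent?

$1.44

The cheapest plan sits at a corner of the feasible region — with two constraints it uses at most two foods.
sweet potato only: max(18/4, 88/18) = 4.889 servings → $1.96.
carrots only: max(18/2, 88/3) = 29.33 servings → $4.40.
orange only: max(18/5, 88/58) = 3.6 servings → $1.62.
sweet potato + carrots: the both-tight solution has a negative serving — not a feasible corner.
sweet potato + orange with both tight: 4.254 servings and 0.1972 servings → $1.79.
carrots + orange with both tight: 5.98 servings and 1.208 servings → $1.44.
The minimum over all feasible corners is $1.44.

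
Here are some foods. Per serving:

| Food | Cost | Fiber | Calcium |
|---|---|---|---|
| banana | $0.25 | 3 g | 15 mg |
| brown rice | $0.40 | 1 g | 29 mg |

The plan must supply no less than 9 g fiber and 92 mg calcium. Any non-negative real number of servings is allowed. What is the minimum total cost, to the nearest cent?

Two binding constraints pin down two serving amounts, so the optimal mix uses at most two foods. The candidates are each food alone (scaled to the tighter of fiber/calcium) and each pair with both constraints tight.
banana only: max(9/3, 92/15) = 6.133 servings → $1.53.
brown rice only: max(9/1, 92/29) = 9 servings → $3.60.
banana + brown rice with both tight: 2.347 servings and 1.958 servings → $1.37.
The minimum over all feasible corners is $1.37.

$1.37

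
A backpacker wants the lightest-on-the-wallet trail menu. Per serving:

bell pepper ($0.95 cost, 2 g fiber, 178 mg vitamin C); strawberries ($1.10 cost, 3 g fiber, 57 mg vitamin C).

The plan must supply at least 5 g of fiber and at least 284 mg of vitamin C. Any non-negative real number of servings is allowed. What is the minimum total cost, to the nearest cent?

$2.13

Minimising a linear cost over {fiber ≥ 5, vitamin C ≥ 284, servings ≥ 0} — the optimum is at a vertex, using one or two foods.
bell pepper only: max(5/2, 284/178) = 2.5 servings → $2.38.
strawberries only: max(5/3, 284/57) = 4.982 servings → $5.48.
bell pepper + strawberries with both tight: 1.35 servings and 0.7667 servings → $2.13.
So the least-cost plan costs $2.13.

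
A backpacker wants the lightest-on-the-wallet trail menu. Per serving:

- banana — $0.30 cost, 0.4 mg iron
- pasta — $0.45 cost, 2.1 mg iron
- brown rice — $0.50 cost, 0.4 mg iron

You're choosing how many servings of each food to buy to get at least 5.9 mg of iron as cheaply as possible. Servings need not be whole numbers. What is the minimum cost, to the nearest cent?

Cost per mg of iron: pasta $0.2143, banana $0.7500, brown rice $1.2500.
With no serving limits, use only pasta: 5.9 mg / 2.1 mg = 2.81 servings × $0.45 = $1.26.

$1.26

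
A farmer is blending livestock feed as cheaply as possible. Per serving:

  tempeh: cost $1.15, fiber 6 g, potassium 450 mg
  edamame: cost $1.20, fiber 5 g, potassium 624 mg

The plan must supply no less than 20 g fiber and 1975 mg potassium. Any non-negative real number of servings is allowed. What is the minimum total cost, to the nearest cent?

Check every corner: each single food scaled to meet both minima, and each pair solved so both constraints bind.
tempeh only: max(20/6, 1975/450) = 4.389 servings → $5.05.
edamame only: max(20/5, 1975/624) = 4 servings → $4.80.
tempeh + edamame with both tight: 1.744 servings and 1.908 servings → $4.29.
Cheapest feasible corner: $4.29.

$4.29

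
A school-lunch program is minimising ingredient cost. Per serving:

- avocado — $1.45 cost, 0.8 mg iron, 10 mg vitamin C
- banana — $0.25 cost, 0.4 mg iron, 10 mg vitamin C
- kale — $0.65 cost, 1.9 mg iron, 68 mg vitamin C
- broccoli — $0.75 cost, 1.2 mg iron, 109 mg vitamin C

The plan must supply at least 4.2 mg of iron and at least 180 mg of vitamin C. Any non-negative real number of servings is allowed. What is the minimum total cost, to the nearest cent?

$1.59

avocado only: max(4.2/0.8, 180/10) = 18 servings → $26.10.
banana only: max(4.2/0.4, 180/10) = 18 servings → $4.50.
kale only: max(4.2/1.9, 180/68) = 2.647 servings → $1.72.
broccoli only: max(4.2/1.2, 180/109) = 3.5 servings → $2.62.
avocado + banana: the both-tight solution has a negative serving — not a feasible corner.
avocado + kale: intersection lies outside the first quadrant.
avocado + broccoli with both tight: 3.215 servings and 1.356 servings → $5.68.
banana + kale with both targets exact would need a negative amount; discard.
banana + broccoli with both tight: 7.652 servings and 0.9494 servings → $2.62.
kale + broccoli with both tight: 1.927 servings and 0.4494 servings → $1.59.
Cheapest feasible corner: $1.59.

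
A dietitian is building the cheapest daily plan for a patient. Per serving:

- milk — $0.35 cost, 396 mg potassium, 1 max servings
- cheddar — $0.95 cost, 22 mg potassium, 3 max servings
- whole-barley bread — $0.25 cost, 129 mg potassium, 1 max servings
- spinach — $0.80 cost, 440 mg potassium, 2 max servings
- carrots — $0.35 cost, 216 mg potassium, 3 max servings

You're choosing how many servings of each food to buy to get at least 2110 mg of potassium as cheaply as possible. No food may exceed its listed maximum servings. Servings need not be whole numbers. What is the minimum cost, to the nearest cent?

Cost per mg of potassium: milk $0.0009, carrots $0.0016, spinach $0.0018, whole-barley bread $0.0019, cheddar $0.0432.
Take 1 serving of milk: +396.0 mg potassium for $0.35 (total $0.35, still need 1714.0 mg).
Take 3 servings of carrots: +648.0 mg potassium for $1.05 (total $1.40, still need 1066.0 mg).
Take 2 servings of spinach: +880.0 mg potassium for $1.60 (total $3.00, still need 186.0 mg).
Take 1 serving of whole-barley bread: +129.0 mg potassium for $0.25 (total $3.25, still need 57.0 mg).
Take 2.591 servings of cheddar: +57.0 mg potassium for $2.46 (total $5.71, still need 0.0 mg).
Filling from the cheapest source first is optimal under one linear minimum: $5.71.

$5.71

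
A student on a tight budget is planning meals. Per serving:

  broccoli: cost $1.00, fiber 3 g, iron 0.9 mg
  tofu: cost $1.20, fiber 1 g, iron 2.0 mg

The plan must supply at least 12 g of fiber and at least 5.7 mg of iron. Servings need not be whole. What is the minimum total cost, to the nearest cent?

$5.07

With two linear requirements the optimum uses one or two foods; enumerate the corners.
broccoli only: max(12/3, 5.7/0.9) = 6.333 servings → $6.33.
tofu only: max(12/1, 5.7/2.0) = 12 servings → $14.40.
broccoli + tofu with both tight: 3.588 servings and 1.235 servings → $5.07.
Cheapest feasible corner: $5.07.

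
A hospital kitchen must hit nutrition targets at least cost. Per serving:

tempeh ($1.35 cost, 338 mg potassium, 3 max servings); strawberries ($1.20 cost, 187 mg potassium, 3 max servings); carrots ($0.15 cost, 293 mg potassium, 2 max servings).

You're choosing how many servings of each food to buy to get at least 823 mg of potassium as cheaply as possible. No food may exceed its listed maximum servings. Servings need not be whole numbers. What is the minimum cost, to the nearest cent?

$1.25

Cost per mg of potassium: carrots $0.0005, tempeh $0.0040, strawberries $0.0064.
Take 2 servings of carrots: +586.0 mg potassium for $0.30 (total $0.30, still need 237.0 mg).
Take 0.7012 servings of tempeh: +237.0 mg potassium for $0.95 (total $1.25, still need 0.0 mg).
Greedy by cheapest-per-mg is optimal for a single linear constraint, so the minimum cost is $1.25.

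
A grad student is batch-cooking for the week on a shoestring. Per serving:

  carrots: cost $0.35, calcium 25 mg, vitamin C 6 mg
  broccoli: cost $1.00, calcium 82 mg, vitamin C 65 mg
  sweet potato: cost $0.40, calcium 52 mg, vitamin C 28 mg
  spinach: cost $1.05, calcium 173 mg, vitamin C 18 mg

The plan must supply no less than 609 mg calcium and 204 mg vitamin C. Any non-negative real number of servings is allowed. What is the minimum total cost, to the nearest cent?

Minimising a linear cost over {calcium ≥ 609, vitamin C ≥ 204, servings ≥ 0} — the optimum is at a vertex, using one or two foods.
carrots only: max(609/25, 204/6) = 34 servings → $11.90.
broccoli only: max(609/82, 204/65) = 7.427 servings → $7.43.
sweet potato only: max(609/52, 204/28) = 11.71 servings → $4.68.
spinach only: max(609/173, 204/18) = 11.33 servings → $11.90.
carrots + broccoli with both tight: 20.17 servings and 1.276 servings → $8.34.
carrots + sweet potato with both tight: 16.61 servings and 3.727 servings → $7.30.
carrots + spinach with both targets exact would need a negative amount; discard.
broccoli + sweet potato: the both-tight solution has a negative serving — not a feasible corner.
broccoli + spinach with both tight: 2.491 servings and 2.34 servings → $4.95.
sweet potato + spinach with both tight: 6.226 servings and 1.649 servings → $4.22.
So the least-cost plan costs $4.22.

$4.22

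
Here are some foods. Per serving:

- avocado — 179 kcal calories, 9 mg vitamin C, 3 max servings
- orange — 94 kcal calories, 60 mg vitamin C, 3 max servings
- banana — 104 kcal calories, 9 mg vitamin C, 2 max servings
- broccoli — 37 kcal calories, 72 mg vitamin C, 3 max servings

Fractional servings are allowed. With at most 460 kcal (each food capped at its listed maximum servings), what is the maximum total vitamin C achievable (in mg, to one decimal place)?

401.8 mg

Vitamin C per kcal: broccoli 1.946, orange 0.6383, banana 0.08654, avocado 0.05028.
Take 3 servings of broccoli: uses 111 kcal, +216.0 mg vitamin C (running total 216.0 mg).
Take 3 servings of orange: uses 282 kcal, +180.0 mg vitamin C (running total 396.0 mg).
Take 0.6442 servings of banana: uses 67 kcal, +5.8 mg vitamin C (running total 401.8 mg).
Greedy by best ratio exhausts the calories allowance optimally: 401.8 mg.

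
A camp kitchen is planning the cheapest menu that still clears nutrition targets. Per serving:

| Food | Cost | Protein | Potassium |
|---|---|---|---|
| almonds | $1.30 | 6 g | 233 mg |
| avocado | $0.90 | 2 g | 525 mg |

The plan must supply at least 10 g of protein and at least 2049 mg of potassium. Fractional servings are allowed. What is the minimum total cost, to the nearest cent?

$3.90

Two binding constraints pin down two serving amounts, so the optimal mix uses at most two foods. The candidates are each food alone (scaled to the tighter of protein/potassium) and each pair with both constraints tight.
almonds only: max(10/6, 2049/233) = 8.794 servings → $11.43.
avocado only: max(10/2, 2049/525) = 5 servings → $4.50.
almonds + avocado with both tight: 0.4292 servings and 3.712 servings → $3.90.
Cheapest feasible corner: $3.90.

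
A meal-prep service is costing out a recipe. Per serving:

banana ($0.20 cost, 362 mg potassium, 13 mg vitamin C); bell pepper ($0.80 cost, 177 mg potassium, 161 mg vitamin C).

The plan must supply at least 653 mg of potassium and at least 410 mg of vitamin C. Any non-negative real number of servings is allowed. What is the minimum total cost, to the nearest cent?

$2.12

Two binding constraints pin down two serving amounts, so the optimal mix uses at most two foods. The candidates are each food alone (scaled to the tighter of potassium/vitamin C) and each pair with both constraints tight.
banana only: max(653/362, 410/13) = 31.54 servings → $6.31.
bell pepper only: max(653/177, 410/161) = 3.689 servings → $2.95.
banana + bell pepper with both tight: 0.5817 servings and 2.5 servings → $2.12.
Cheapest feasible corner: $2.12.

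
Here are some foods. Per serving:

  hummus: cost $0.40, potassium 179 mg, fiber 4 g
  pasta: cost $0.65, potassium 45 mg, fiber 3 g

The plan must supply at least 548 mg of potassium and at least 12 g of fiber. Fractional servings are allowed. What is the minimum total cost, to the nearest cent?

$1.22

The cheapest plan sits at a corner of the feasible region — with two constraints it uses at most two foods.
hummus only: max(548/179, 12/4) = 3.061 servings → $1.22.
pasta only: max(548/45, 12/3) = 12.18 servings → $7.92.
hummus + pasta: the both-tight solution has a negative serving — not a feasible corner.
Cheapest feasible corner: $1.22.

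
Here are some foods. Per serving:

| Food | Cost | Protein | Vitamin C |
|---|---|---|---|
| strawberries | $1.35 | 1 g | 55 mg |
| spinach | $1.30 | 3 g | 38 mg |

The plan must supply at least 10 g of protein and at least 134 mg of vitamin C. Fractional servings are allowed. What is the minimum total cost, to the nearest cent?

$4.49

The cheapest plan sits at a corner of the feasible region — with two constraints it uses at most two foods.
strawberries only: max(10/1, 134/55) = 10 servings → $13.50.
spinach only: max(10/3, 134/38) = 3.526 servings → $4.58.
strawberries + spinach with both tight: 0.1732 servings and 3.276 servings → $4.49.
So the least-cost plan costs $4.49.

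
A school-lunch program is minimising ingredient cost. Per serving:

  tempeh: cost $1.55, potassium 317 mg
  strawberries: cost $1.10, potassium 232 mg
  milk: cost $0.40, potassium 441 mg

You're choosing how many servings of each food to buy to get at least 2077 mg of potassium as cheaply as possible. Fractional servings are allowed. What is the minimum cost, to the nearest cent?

Cost per mg of potassium: milk $0.0009, strawberries $0.0047, tempeh $0.0049.
With no serving limits, use only milk: 2077 mg / 441 mg = 4.71 servings × $0.40 = $1.88.

$1.88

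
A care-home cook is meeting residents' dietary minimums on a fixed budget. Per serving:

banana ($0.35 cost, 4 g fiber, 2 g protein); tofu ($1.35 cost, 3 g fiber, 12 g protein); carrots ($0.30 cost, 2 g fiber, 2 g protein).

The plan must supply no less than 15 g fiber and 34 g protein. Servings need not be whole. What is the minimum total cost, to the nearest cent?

banana only: max(15/4, 34/2) = 17 servings → $5.95.
tofu only: max(15/3, 34/12) = 5 servings → $6.75.
carrots only: max(15/2, 34/2) = 17 servings → $5.10.
banana + tofu with both tight: 1.857 servings and 2.524 servings → $4.06.
banana + carrots with both targets exact would need a negative amount; discard.
tofu + carrots with both tight: 2.111 servings and 4.333 servings → $4.15.
So the least-cost plan costs $4.06.

$4.06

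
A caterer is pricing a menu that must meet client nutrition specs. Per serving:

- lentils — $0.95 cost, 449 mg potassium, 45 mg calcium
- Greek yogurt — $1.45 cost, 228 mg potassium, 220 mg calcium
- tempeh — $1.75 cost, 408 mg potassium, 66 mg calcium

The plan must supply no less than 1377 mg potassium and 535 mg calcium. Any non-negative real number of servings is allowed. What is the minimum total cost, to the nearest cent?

$4.86

The cheapest plan sits at a corner of the feasible region — with two constraints it uses at most two foods.
lentils only: max(1377/449, 535/45) = 11.89 servings → $11.29.
Greek yogurt only: max(1377/228, 535/220) = 6.039 servings → $8.76.
tempeh only: max(1377/408, 535/66) = 8.106 servings → $14.19.
lentils + Greek yogurt with both tight: 2.044 servings and 2.014 servings → $4.86.
lentils + tempeh with both targets exact would need a negative amount; discard.
Greek yogurt + tempeh with both tight: 1.705 servings and 2.422 servings → $6.71.
The minimum over all feasible corners is $4.86.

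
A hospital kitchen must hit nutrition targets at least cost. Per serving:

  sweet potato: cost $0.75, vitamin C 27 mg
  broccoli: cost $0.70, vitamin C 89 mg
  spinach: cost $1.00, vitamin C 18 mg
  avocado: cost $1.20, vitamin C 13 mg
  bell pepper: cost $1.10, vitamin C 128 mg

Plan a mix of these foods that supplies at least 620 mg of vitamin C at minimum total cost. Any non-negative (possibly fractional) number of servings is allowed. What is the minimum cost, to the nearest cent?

$4.88

Cost per mg of vitamin C: broccoli $0.0079, bell pepper $0.0086, sweet potato $0.0278, spinach $0.0556, avocado $0.0923.
With no serving limits, use only broccoli: 620 mg / 89 mg = 6.966 servings × $0.70 = $4.88.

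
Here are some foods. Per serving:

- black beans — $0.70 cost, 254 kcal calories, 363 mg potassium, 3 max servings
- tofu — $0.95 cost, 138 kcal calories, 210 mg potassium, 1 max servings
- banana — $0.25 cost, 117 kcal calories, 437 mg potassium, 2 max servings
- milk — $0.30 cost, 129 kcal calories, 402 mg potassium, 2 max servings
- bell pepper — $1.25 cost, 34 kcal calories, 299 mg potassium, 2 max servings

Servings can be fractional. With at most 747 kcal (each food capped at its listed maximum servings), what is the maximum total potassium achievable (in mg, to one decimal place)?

Potassium per kcal: bell pepper 8.794, banana 3.735, milk 3.116, tofu 1.522, black beans 1.429.
Take 2 servings of bell pepper: uses 68 kcal, +598.0 mg potassium (running total 598.0 mg).
Take 2 servings of banana: uses 234 kcal, +874.0 mg potassium (running total 1472.0 mg).
Take 2 servings of milk: uses 258 kcal, +804.0 mg potassium (running total 2276.0 mg).
Take 1 serving of tofu: uses 138 kcal, +210.0 mg potassium (running total 2486.0 mg).
Take 0.1929 servings of black beans: uses 49 kcal, +70.0 mg potassium (running total 2556.0 mg).
Greedy by best ratio exhausts the calories allowance optimally: 2556.0 mg.

2556.0 mg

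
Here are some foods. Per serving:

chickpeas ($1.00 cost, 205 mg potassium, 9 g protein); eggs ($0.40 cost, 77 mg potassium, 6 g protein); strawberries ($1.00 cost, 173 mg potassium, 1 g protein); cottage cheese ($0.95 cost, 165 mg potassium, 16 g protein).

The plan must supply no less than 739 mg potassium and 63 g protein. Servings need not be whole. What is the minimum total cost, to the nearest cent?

$4.00

chickpeas only: max(739/205, 63/9) = 7 servings → $7.00.
eggs only: max(739/77, 63/6) = 10.5 servings → $4.20.
strawberries only: max(739/173, 63/1) = 63 servings → $63.00.
cottage cheese only: max(739/165, 63/16) = 4.479 servings → $4.25.
chickpeas + eggs: intersection lies outside the first quadrant.
chickpeas + strawberries: the both-tight solution has a negative serving — not a feasible corner.
chickpeas + cottage cheese with both tight: 0.7961 servings and 3.49 servings → $4.11.
eggs + strawberries: the both-tight solution has a negative serving — not a feasible corner.
eggs + cottage cheese with both tight: 5.905 servings and 1.723 servings → $4.00.
strawberries + cottage cheese with both tight: 0.549 servings and 3.903 servings → $4.26.
So the least-cost plan costs $4.00.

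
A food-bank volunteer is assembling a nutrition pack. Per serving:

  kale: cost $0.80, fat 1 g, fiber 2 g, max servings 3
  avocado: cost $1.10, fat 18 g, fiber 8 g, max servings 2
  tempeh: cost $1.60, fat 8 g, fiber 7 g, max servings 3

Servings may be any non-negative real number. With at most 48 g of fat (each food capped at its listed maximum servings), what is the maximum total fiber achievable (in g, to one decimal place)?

Fiber per g fat: kale 2, tempeh 0.875, avocado 0.4444.
Take 3 servings of kale: uses 3 g fat, +6.0 g fiber (running total 6.0 g).
Take 3 servings of tempeh: uses 24 g fat, +21.0 g fiber (running total 27.0 g).
Take 1.167 servings of avocado: uses 21 g fat, +9.3 g fiber (running total 36.3 g).
Filling greedily by fiber-per-g fat is optimal for one linear limit, giving 36.3 g.

36.3 g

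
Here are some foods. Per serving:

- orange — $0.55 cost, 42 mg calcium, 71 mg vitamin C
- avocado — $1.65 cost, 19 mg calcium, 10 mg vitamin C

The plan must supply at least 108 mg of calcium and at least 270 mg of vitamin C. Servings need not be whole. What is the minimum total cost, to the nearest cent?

orange only: max(108/42, 270/71) = 3.803 servings → $2.09.
avocado only: max(108/19, 270/10) = 27 servings → $44.55.
orange + avocado with both targets exact would need a negative amount; discard.
Cheapest feasible corner: $2.09.

$2.09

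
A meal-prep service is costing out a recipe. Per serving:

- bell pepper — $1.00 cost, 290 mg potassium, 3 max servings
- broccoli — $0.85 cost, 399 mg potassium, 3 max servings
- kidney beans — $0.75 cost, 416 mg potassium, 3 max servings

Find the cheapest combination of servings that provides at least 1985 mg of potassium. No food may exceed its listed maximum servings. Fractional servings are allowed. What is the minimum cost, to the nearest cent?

Cost per mg of potassium: kidney beans $0.0018, broccoli $0.0021, bell pepper $0.0034.
Take 3 servings of kidney beans: +1248.0 mg potassium for $2.25 (total $2.25, still need 737.0 mg).
Take 1.847 servings of broccoli: +737.0 mg potassium for $1.57 (total $3.82, still need 0.0 mg).
Greedy by cheapest-per-mg is optimal for a single linear constraint, so the minimum cost is $3.82.

$3.82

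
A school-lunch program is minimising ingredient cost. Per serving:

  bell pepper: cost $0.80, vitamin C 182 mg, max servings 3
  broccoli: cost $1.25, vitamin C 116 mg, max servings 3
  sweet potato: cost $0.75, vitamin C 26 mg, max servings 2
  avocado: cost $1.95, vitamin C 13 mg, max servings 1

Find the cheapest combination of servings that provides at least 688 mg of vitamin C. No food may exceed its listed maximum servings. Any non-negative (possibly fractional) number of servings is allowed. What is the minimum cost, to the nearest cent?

Cost per mg of vitamin C: bell pepper $0.0044, broccoli $0.0108, sweet potato $0.0288, avocado $0.1500.
Take 3 servings of bell pepper: +546.0 mg vitamin C for $2.40 (total $2.40, still need 142.0 mg).
Take 1.224 servings of broccoli: +142.0 mg vitamin C for $1.53 (total $3.93, still need 0.0 mg).
Filling from the cheapest source first is optimal under one linear minimum: $3.93.

$3.93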